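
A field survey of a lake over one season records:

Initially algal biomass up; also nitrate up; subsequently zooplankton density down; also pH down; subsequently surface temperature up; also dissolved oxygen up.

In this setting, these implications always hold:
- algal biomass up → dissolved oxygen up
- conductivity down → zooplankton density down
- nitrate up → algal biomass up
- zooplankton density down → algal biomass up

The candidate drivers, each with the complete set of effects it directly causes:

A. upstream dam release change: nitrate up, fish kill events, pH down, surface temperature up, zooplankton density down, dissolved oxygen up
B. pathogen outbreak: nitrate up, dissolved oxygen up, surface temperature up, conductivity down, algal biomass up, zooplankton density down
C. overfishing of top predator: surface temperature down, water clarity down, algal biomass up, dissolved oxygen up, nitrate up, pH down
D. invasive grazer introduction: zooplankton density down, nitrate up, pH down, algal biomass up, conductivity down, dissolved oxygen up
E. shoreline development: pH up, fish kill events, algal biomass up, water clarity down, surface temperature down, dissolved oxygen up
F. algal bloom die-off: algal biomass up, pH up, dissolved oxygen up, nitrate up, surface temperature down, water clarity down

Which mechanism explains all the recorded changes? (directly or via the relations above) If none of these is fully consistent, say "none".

A

Testing each hypothesis:
(A) upstream dam release change — algal biomass up yes (through nitrate up → algal biomass up); nitrate up yes; zooplankton density down yes; pH down yes; surface temperature up yes; dissolved oxygen up yes
(B) pathogen outbreak — algal biomass up yes; nitrate up yes; zooplankton density down yes; pH down NO; surface temperature up yes; dissolved oxygen up yes
(C) overfishing of top predator — algal biomass up yes; nitrate up yes; zooplankton density down NO; pH down yes; surface temperature up NO; dissolved oxygen up yes
(D) invasive grazer introduction — does not account for surface temperature up
(E) shoreline development — algal biomass up yes; nitrate up NO; zooplankton density down NO; pH down NO; surface temperature up NO; dissolved oxygen up yes
(F) algal bloom die-off — algal biomass up yes; nitrate up yes; zooplankton density down NO; pH down NO; surface temperature up NO; dissolved oxygen up yes
Only (A) is consistent with every observation.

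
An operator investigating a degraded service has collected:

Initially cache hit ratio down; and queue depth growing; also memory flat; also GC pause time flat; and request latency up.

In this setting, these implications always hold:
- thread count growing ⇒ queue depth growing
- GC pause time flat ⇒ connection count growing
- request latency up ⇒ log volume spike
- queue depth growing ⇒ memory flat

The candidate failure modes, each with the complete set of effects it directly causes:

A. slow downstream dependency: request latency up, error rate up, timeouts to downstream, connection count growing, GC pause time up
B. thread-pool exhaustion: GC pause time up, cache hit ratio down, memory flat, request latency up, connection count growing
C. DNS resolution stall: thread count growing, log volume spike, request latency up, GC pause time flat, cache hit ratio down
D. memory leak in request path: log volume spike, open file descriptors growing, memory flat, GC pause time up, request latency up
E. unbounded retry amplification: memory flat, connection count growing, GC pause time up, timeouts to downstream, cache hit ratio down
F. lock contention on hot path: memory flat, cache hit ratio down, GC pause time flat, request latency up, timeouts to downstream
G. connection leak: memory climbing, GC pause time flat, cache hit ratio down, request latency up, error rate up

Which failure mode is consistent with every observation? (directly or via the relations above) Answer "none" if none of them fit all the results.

C

Testing each hypothesis:
(A) slow downstream dependency — fails on cache hit ratio down, queue depth growing, memory flat, GC pause time flat (predicts GC pause time up, not GC pause time flat)
(B) thread-pool exhaustion — fails on queue depth growing, GC pause time flat (predicts GC pause time up, not GC pause time flat)
(C) DNS resolution stall — cache hit ratio down ✓; queue depth growing ✓ (by thread count growing → queue depth growing); memory flat ✓ (by thread count growing → queue depth growing → memory flat); GC pause time flat ✓; request latency up ✓
(D) memory leak in request path — cache hit ratio down ✗; queue depth growing ✗; memory flat ✓; GC pause time flat ✗; request latency up ✓
(E) unbounded retry amplification — cache hit ratio down ✓; queue depth growing ✗; memory flat ✓; GC pause time flat ✗; request latency up ✗
(F) lock contention on hot path — cache hit ratio down ✓; queue depth growing ✗; memory flat ✓; GC pause time flat ✓; request latency up ✓
(G) connection leak — fails on queue depth growing, memory flat (predicts memory climbing, not memory flat)
Only (C) is consistent with every observation.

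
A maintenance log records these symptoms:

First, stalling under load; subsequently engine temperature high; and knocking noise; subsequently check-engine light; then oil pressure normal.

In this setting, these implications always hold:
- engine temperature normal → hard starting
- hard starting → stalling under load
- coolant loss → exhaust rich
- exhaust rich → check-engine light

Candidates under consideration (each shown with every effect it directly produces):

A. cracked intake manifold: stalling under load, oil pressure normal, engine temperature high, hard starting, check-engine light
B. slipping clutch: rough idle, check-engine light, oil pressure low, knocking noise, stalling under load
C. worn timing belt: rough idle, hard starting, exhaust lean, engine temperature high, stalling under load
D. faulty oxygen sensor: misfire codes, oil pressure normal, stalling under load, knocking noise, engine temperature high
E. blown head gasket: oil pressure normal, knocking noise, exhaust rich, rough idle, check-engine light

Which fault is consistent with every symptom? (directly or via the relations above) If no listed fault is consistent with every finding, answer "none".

For each candidate, compare predicted effects to what was observed:
(A) cracked intake manifold — stalling under load +; engine temperature high +; knocking noise -; check-engine light +; oil pressure normal +
(B) slipping clutch — fails on engine temperature high, oil pressure normal (predicts oil pressure low, not oil pressure normal)
(C) worn timing belt — does not account for knocking noise, check-engine light, oil pressure normal
(D) faulty oxygen sensor — stalling under load +; engine temperature high +; knocking noise +; check-engine light -; oil pressure normal +
(E) blown head gasket — stalling under load -; engine temperature high -; knocking noise +; check-engine light +; oil pressure normal +
No candidate is consistent with all observations.

none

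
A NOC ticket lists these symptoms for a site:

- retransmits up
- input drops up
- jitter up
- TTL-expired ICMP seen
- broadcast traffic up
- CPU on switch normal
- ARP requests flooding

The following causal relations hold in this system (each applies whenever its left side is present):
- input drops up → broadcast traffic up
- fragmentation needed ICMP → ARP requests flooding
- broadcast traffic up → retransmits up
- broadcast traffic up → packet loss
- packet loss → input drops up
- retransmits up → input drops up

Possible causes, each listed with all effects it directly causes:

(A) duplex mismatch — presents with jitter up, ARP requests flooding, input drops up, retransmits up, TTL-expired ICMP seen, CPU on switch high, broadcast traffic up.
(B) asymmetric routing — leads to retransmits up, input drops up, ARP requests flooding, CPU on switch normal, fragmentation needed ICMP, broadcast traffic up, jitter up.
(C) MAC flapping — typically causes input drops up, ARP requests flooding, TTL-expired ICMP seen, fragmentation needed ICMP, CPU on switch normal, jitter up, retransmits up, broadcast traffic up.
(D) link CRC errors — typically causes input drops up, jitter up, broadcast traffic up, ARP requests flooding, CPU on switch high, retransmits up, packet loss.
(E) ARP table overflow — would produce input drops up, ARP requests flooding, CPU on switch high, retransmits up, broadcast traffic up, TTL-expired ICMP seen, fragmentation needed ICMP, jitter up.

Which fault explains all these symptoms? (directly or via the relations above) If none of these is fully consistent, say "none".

Checking each candidate against the observations:
(A) duplex mismatch — retransmits up +; input drops up +; jitter up +; TTL-expired ICMP seen +; broadcast traffic up +; CPU on switch normal -; ARP requests flooding +
(B) asymmetric routing — does not account for TTL-expired ICMP seen
(C) MAC flapping — retransmits up +; input drops up +; jitter up +; TTL-expired ICMP seen +; broadcast traffic up +; CPU on switch normal +; ARP requests flooding +
(D) link CRC errors — retransmits up +; input drops up +; jitter up +; TTL-expired ICMP seen -; broadcast traffic up +; CPU on switch normal -; ARP requests flooding +
(E) ARP table overflow — retransmits up +; input drops up +; jitter up +; TTL-expired ICMP seen +; broadcast traffic up +; CPU on switch normal -; ARP requests flooding +
(C) alone accounts for all the evidence.

C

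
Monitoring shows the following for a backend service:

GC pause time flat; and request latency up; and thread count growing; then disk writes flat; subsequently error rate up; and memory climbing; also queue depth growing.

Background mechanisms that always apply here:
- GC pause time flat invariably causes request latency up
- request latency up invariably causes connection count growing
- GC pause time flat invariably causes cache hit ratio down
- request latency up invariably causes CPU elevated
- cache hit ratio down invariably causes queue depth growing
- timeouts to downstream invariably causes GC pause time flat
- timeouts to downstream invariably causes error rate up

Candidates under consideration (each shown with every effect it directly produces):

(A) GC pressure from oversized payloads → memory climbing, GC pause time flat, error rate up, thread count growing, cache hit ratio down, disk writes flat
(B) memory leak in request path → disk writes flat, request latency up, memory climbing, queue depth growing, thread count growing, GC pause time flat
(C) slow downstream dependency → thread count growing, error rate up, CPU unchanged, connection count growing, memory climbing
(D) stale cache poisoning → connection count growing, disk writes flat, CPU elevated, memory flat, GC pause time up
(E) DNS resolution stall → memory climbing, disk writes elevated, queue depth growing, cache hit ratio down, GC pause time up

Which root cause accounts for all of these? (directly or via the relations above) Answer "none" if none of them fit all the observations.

A

For each candidate, compare predicted effects to what was observed:
(A) GC pressure from oversized payloads — accounts for every observation (request latency up via GC pause time flat → request latency up)
(B) memory leak in request path — GC pause time flat +; request latency up +; thread count growing +; disk writes flat +; error rate up -; memory climbing +; queue depth growing +
(C) slow downstream dependency — does not account for GC pause time flat, request latency up, disk writes flat, queue depth growing
(D) stale cache poisoning — GC pause time flat -; request latency up -; thread count growing -; disk writes flat +; error rate up -; memory climbing -; queue depth growing -
(E) DNS resolution stall — GC pause time flat -; request latency up -; thread count growing -; disk writes flat -; error rate up -; memory climbing +; queue depth growing +
(A) alone accounts for all the evidence.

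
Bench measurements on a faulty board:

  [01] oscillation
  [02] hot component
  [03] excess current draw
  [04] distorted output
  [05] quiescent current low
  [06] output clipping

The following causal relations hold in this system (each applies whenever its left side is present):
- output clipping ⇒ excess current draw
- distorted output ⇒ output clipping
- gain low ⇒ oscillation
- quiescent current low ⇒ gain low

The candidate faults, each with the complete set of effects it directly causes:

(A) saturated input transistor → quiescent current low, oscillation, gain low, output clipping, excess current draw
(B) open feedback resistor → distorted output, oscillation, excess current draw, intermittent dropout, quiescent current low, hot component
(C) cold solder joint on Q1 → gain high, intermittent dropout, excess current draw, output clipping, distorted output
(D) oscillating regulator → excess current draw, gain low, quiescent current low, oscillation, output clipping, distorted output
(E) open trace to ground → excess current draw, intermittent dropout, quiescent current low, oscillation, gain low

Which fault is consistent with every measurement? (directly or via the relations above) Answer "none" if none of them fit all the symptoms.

B

Per-candidate check:
(A) saturated input transistor — does not account for hot component, distorted output
(B) open feedback resistor — accounts for every observation (output clipping through distorted output → output clipping)
(C) cold solder joint on Q1 — oscillation miss; hot component miss; excess current draw match; distorted output match; quiescent current low miss; output clipping match
(D) oscillating regulator — oscillation match; hot component miss; excess current draw match; distorted output match; quiescent current low match; output clipping match
(E) open trace to ground — does not account for hot component, distorted output, output clipping
(B) is the only candidate with no mismatches.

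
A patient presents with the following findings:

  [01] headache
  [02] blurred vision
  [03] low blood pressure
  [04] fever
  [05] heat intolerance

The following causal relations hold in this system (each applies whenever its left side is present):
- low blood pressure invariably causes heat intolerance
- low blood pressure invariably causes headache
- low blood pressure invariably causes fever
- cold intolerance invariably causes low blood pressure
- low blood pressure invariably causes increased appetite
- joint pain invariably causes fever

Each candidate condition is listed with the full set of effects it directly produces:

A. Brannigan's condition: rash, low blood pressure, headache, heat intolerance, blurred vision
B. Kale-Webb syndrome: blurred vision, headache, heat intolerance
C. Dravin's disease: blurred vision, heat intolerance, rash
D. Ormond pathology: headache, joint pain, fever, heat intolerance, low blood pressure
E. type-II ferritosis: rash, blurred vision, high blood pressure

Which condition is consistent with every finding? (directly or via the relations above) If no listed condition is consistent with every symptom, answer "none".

A

Per-candidate check:
(A) Brannigan's condition — headache yes; blurred vision yes; low blood pressure yes; fever yes (through low blood pressure → fever); heat intolerance yes
(B) Kale-Webb syndrome — headache yes; blurred vision yes; low blood pressure NO; fever NO; heat intolerance yes
(C) Dravin's disease — headache NO; blurred vision yes; low blood pressure NO; fever NO; heat intolerance yes
(D) Ormond pathology — headache yes; blurred vision NO; low blood pressure yes; fever yes; heat intolerance yes
(E) type-II ferritosis — headache NO; blurred vision yes; low blood pressure NO; fever NO; heat intolerance NO
Only (A) is consistent with every observation.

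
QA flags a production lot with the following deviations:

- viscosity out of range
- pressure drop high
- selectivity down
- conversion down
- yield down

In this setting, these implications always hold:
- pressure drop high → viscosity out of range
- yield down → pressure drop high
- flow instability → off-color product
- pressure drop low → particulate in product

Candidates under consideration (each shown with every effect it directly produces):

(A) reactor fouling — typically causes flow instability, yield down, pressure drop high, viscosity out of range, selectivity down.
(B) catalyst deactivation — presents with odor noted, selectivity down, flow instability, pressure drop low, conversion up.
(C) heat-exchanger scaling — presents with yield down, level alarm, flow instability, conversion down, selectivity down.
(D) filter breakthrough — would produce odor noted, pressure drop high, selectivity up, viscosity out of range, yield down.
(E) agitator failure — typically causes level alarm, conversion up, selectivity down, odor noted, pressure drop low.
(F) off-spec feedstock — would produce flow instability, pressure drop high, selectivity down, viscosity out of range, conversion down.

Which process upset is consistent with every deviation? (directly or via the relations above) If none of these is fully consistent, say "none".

C

Checking each candidate against the observations:
(A) reactor fouling — viscosity out of range +; pressure drop high +; selectivity down +; conversion down -; yield down +
(B) catalyst deactivation — viscosity out of range -; pressure drop high -; selectivity down +; conversion down -; yield down -
(C) heat-exchanger scaling — viscosity out of range + (via yield down → pressure drop high → viscosity out of range); pressure drop high + (via yield down → pressure drop high); selectivity down +; conversion down +; yield down +
(D) filter breakthrough — viscosity out of range +; pressure drop high +; selectivity down -; conversion down -; yield down +
(E) agitator failure — fails on viscosity out of range, pressure drop high, conversion down, yield down (predicts pressure drop low, not pressure drop high; predicts conversion up, not conversion down)
(F) off-spec feedstock — viscosity out of range +; pressure drop high +; selectivity down +; conversion down +; yield down -
(C) alone accounts for all the evidence.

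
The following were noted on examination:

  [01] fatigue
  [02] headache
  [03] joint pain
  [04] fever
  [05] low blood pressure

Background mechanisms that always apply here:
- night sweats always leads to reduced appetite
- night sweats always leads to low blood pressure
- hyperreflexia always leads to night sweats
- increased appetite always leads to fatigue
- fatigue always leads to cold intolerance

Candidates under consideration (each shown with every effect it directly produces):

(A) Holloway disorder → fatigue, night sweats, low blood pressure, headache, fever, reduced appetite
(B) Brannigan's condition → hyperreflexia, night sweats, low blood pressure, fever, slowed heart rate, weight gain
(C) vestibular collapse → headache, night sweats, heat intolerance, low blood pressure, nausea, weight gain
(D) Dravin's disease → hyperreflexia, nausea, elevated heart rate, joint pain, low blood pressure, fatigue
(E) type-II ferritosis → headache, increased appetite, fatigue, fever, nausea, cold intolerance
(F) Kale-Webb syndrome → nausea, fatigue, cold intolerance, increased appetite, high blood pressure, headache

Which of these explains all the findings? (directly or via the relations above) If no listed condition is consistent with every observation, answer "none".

Testing each hypothesis:
(A) Holloway disorder — does not account for joint pain
(B) Brannigan's condition — does not account for fatigue, headache, joint pain
(C) vestibular collapse — does not account for fatigue, joint pain, fever
(D) Dravin's disease — does not account for headache, fever
(E) type-II ferritosis — does not account for joint pain, low blood pressure
(F) Kale-Webb syndrome — fails on joint pain, fever, low blood pressure (predicts high blood pressure, not low blood pressure)
None of the listed candidates fits everything.

none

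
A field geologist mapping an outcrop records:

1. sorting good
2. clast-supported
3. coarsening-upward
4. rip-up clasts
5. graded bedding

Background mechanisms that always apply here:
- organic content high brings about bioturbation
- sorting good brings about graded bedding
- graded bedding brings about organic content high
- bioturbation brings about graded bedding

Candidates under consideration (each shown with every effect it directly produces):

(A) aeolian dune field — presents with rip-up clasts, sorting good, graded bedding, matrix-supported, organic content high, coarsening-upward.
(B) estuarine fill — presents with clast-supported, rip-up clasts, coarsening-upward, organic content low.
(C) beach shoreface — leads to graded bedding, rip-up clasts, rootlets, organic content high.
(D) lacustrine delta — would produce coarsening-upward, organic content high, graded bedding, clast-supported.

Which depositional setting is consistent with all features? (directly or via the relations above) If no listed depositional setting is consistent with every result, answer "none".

none

Testing each hypothesis:
(A) aeolian dune field — sorting good ✓; clast-supported ✗; coarsening-upward ✓; rip-up clasts ✓; graded bedding ✓
(B) estuarine fill — does not account for sorting good, graded bedding
(C) beach shoreface — sorting good ✗; clast-supported ✗; coarsening-upward ✗; rip-up clasts ✓; graded bedding ✓
(D) lacustrine delta — sorting good ✗; clast-supported ✓; coarsening-upward ✓; rip-up clasts ✗; graded bedding ✓
No candidate is consistent with all observations.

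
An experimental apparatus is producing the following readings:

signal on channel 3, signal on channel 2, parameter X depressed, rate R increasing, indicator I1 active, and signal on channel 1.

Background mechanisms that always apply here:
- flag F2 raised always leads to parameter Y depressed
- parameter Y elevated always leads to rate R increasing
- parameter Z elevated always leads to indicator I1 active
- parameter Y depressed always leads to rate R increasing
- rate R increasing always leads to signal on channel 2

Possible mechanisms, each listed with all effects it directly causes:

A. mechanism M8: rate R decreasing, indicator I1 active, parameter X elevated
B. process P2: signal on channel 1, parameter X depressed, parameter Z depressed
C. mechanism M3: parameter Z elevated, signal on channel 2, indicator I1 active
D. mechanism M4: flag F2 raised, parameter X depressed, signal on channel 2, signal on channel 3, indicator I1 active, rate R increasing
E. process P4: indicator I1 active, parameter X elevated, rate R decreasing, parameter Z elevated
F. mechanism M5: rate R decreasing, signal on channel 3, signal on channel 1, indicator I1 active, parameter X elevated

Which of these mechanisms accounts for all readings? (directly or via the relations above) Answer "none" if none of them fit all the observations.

none

Checking each candidate against the observations:
(A) mechanism M8 — signal on channel 3 miss; signal on channel 2 miss; parameter X depressed miss; rate R increasing miss; indicator I1 active match; signal on channel 1 miss
(B) process P2 — signal on channel 3 miss; signal on channel 2 miss; parameter X depressed match; rate R increasing miss; indicator I1 active miss; signal on channel 1 match
(C) mechanism M3 — signal on channel 3 miss; signal on channel 2 match; parameter X depressed miss; rate R increasing miss; indicator I1 active match; signal on channel 1 miss
(D) mechanism M4 — does not account for signal on channel 1
(E) process P4 — signal on channel 3 miss; signal on channel 2 miss; parameter X depressed miss; rate R increasing miss; indicator I1 active match; signal on channel 1 miss
(F) mechanism M5 — signal on channel 3 match; signal on channel 2 miss; parameter X depressed miss; rate R increasing miss; indicator I1 active match; signal on channel 1 match
No candidate is consistent with all observations.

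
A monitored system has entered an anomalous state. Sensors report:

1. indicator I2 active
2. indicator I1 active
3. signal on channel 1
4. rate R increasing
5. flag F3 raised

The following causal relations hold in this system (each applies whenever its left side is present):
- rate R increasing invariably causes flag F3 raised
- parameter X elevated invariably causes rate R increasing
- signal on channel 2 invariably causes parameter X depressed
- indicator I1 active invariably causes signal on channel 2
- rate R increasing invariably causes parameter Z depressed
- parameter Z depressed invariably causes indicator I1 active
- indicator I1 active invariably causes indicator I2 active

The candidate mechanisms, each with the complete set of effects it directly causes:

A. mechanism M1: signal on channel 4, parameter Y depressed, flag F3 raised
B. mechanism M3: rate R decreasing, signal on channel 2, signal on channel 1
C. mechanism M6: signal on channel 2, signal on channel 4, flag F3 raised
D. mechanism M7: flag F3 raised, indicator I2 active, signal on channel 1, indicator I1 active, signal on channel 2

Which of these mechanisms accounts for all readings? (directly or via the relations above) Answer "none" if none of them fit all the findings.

none

For each candidate, compare predicted effects to what was observed:
(A) mechanism M1 — does not account for indicator I2 active, indicator I1 active, signal on channel 1, rate R increasing
(B) mechanism M3 — fails on indicator I2 active, indicator I1 active, rate R increasing, flag F3 raised (predicts rate R decreasing, not rate R increasing)
(C) mechanism M6 — does not account for indicator I2 active, indicator I1 active, signal on channel 1, rate R increasing
(D) mechanism M7 — does not account for rate R increasing
None of the listed candidates fits everything.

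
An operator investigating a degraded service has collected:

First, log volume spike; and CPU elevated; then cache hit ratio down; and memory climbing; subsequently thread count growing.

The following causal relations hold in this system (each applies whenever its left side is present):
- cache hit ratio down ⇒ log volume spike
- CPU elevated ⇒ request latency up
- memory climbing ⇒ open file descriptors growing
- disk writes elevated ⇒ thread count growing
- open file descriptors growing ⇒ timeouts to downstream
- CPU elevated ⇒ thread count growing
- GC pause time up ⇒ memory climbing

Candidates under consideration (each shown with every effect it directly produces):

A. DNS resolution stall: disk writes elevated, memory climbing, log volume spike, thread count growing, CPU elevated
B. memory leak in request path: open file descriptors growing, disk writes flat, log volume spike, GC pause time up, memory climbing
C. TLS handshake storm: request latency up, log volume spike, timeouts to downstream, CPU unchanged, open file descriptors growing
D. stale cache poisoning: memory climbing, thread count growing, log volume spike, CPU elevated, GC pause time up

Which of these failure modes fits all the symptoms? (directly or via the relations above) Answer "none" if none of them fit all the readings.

Testing each hypothesis:
(A) DNS resolution stall — log volume spike yes; CPU elevated yes; cache hit ratio down NO; memory climbing yes; thread count growing yes
(B) memory leak in request path — does not account for CPU elevated, cache hit ratio down, thread count growing
(C) TLS handshake storm — log volume spike yes; CPU elevated NO; cache hit ratio down NO; memory climbing NO; thread count growing NO
(D) stale cache poisoning — log volume spike yes; CPU elevated yes; cache hit ratio down NO; memory climbing yes; thread count growing yes
No candidate is consistent with all observations.

none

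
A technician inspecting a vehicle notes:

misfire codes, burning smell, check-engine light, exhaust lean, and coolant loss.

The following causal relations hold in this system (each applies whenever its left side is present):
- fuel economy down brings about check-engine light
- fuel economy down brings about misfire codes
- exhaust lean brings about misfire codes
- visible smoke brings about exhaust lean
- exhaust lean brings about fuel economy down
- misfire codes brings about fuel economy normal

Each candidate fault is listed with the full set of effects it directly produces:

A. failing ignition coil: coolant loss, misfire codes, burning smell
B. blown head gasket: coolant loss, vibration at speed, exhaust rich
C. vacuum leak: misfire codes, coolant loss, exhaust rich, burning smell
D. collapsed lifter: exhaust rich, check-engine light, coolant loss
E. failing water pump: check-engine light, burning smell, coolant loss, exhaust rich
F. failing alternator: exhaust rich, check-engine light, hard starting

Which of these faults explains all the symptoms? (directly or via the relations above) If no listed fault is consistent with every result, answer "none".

none

Checking each candidate against the observations:
(A) failing ignition coil — does not account for check-engine light, exhaust lean
(B) blown head gasket — misfire codes -; burning smell -; check-engine light -; exhaust lean -; coolant loss +
(C) vacuum leak — fails on check-engine light, exhaust lean (predicts exhaust rich, not exhaust lean)
(D) collapsed lifter — misfire codes -; burning smell -; check-engine light +; exhaust lean -; coolant loss +
(E) failing water pump — misfire codes -; burning smell +; check-engine light +; exhaust lean -; coolant loss +
(F) failing alternator — fails on misfire codes, burning smell, exhaust lean, coolant loss (predicts exhaust rich, not exhaust lean)
Every candidate fails on at least one observation.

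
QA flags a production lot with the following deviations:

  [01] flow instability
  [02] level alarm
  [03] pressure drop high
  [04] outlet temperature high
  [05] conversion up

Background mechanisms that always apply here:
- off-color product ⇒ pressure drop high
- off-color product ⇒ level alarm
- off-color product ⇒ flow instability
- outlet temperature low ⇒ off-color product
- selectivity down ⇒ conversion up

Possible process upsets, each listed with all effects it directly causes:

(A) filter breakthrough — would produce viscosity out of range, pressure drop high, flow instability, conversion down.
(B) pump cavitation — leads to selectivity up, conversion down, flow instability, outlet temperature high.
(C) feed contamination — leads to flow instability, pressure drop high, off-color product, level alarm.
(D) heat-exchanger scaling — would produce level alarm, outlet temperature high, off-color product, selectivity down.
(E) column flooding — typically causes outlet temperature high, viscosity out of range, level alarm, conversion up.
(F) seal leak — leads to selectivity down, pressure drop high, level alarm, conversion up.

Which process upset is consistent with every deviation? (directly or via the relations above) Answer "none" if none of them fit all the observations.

D

Testing each hypothesis:
(A) filter breakthrough — flow instability ✓; level alarm ✗; pressure drop high ✓; outlet temperature high ✗; conversion up ✗
(B) pump cavitation — flow instability ✓; level alarm ✗; pressure drop high ✗; outlet temperature high ✓; conversion up ✗
(C) feed contamination — does not account for outlet temperature high, conversion up
(D) heat-exchanger scaling — flow instability ✓ (through off-color product → flow instability); level alarm ✓; pressure drop high ✓ (through off-color product → pressure drop high); outlet temperature high ✓; conversion up ✓ (through selectivity down → conversion up)
(E) column flooding — does not account for flow instability, pressure drop high
(F) seal leak — flow instability ✗; level alarm ✓; pressure drop high ✓; outlet temperature high ✗; conversion up ✓
(D) is the only candidate with no mismatches.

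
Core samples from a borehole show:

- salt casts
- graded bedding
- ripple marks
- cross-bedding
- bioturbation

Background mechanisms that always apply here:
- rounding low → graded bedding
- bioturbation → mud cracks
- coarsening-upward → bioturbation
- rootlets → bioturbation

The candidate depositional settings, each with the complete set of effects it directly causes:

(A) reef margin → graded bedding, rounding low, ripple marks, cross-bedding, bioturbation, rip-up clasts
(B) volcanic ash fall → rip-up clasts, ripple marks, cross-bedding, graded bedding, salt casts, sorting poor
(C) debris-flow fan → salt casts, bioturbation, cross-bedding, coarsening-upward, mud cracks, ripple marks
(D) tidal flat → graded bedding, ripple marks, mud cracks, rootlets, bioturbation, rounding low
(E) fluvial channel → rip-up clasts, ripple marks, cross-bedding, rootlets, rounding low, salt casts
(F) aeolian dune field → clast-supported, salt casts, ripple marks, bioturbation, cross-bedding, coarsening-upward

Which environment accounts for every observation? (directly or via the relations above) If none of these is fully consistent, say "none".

For each candidate, compare predicted effects to what was observed:
(A) reef margin — salt casts ✗; graded bedding ✓; ripple marks ✓; cross-bedding ✓; bioturbation ✓
(B) volcanic ash fall — salt casts ✓; graded bedding ✓; ripple marks ✓; cross-bedding ✓; bioturbation ✗
(C) debris-flow fan — does not account for graded bedding
(D) tidal flat — salt casts ✗; graded bedding ✓; ripple marks ✓; cross-bedding ✗; bioturbation ✓
(E) fluvial channel — salt casts ✓; graded bedding ✓ (by rounding low → graded bedding); ripple marks ✓; cross-bedding ✓; bioturbation ✓ (by rootlets → bioturbation)
(F) aeolian dune field — salt casts ✓; graded bedding ✗; ripple marks ✓; cross-bedding ✓; bioturbation ✓
(E) alone accounts for all the evidence.

E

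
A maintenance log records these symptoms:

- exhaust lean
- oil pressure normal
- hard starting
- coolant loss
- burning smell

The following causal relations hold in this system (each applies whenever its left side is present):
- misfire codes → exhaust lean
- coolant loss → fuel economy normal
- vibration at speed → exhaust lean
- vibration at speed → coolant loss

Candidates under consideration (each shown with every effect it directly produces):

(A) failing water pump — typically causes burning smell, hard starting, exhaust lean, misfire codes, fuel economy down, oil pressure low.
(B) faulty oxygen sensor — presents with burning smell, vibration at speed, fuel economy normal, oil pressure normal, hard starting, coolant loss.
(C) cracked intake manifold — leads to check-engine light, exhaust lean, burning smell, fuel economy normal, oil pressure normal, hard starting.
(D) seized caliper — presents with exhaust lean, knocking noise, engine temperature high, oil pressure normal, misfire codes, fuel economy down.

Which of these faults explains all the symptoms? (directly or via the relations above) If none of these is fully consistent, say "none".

Per-candidate check:
(A) failing water pump — fails on oil pressure normal, coolant loss (predicts oil pressure low, not oil pressure normal)
(B) faulty oxygen sensor — exhaust lean match (via vibration at speed → exhaust lean); oil pressure normal match; hard starting match; coolant loss match; burning smell match
(C) cracked intake manifold — exhaust lean match; oil pressure normal match; hard starting match; coolant loss miss; burning smell match
(D) seized caliper — does not account for hard starting, coolant loss, burning smell
(B) alone accounts for all the evidence.

B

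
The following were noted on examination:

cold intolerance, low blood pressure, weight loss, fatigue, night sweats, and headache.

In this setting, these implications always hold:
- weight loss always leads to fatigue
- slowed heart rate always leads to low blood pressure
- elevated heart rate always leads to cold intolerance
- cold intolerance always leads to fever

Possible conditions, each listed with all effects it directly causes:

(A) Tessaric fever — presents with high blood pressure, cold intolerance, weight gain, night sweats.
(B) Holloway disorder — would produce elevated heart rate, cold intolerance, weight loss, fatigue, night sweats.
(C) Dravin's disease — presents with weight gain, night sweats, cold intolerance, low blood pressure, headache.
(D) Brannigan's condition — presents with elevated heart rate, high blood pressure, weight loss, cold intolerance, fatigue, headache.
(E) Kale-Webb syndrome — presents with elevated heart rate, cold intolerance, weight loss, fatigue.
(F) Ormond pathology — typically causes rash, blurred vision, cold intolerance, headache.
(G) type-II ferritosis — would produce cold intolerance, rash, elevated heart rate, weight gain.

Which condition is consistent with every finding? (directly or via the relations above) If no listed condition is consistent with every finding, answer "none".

Per-candidate check:
(A) Tessaric fever — fails on low blood pressure, weight loss, fatigue, headache (predicts high blood pressure, not low blood pressure; predicts weight gain, not weight loss)
(B) Holloway disorder — does not account for low blood pressure, headache
(C) Dravin's disease — cold intolerance ✓; low blood pressure ✓; weight loss ✗; fatigue ✗; night sweats ✓; headache ✓
(D) Brannigan's condition — cold intolerance ✓; low blood pressure ✗; weight loss ✓; fatigue ✓; night sweats ✗; headache ✓
(E) Kale-Webb syndrome — does not account for low blood pressure, night sweats, headache
(F) Ormond pathology — cold intolerance ✓; low blood pressure ✗; weight loss ✗; fatigue ✗; night sweats ✗; headache ✓
(G) type-II ferritosis — cold intolerance ✓; low blood pressure ✗; weight loss ✗; fatigue ✗; night sweats ✗; headache ✗
Every candidate fails on at least one observation.

none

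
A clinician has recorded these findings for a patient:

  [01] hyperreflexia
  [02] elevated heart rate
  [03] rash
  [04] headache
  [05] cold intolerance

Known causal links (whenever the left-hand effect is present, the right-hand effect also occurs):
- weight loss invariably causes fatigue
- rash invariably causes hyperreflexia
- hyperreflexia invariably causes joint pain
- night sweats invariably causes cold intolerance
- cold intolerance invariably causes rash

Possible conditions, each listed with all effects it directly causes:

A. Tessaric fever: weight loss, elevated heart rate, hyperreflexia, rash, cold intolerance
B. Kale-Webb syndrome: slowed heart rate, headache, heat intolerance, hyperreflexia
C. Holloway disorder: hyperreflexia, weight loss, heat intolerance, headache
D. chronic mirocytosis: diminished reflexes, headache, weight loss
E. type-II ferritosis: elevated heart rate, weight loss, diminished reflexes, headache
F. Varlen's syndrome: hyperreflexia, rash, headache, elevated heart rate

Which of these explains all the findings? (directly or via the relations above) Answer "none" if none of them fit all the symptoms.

Testing each hypothesis:
(A) Tessaric fever — does not account for headache
(B) Kale-Webb syndrome — hyperreflexia match; elevated heart rate miss; rash miss; headache match; cold intolerance miss
(C) Holloway disorder — fails on elevated heart rate, rash, cold intolerance (predicts heat intolerance, not cold intolerance)
(D) chronic mirocytosis — fails on hyperreflexia, elevated heart rate, rash, cold intolerance (predicts diminished reflexes, not hyperreflexia)
(E) type-II ferritosis — hyperreflexia miss; elevated heart rate match; rash miss; headache match; cold intolerance miss
(F) Varlen's syndrome — hyperreflexia match; elevated heart rate match; rash match; headache match; cold intolerance miss
No candidate is consistent with all observations.

none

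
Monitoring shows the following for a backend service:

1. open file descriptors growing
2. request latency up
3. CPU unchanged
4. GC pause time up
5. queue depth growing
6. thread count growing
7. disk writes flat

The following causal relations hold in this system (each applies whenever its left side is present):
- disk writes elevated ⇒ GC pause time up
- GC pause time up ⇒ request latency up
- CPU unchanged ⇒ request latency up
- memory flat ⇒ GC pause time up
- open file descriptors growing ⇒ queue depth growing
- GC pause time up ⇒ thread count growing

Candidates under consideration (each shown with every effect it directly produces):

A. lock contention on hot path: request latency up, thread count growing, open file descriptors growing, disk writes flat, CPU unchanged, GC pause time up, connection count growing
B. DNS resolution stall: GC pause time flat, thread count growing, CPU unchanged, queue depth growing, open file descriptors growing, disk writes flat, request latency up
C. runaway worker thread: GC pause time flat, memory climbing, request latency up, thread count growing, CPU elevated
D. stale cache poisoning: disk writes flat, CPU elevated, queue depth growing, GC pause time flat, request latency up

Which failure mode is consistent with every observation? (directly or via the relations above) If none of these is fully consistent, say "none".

A

For each candidate, compare predicted effects to what was observed:
(A) lock contention on hot path — accounts for every observation (queue depth growing by open file descriptors growing → queue depth growing)
(B) DNS resolution stall — fails on GC pause time up (predicts GC pause time flat, not GC pause time up)
(C) runaway worker thread — fails on open file descriptors growing, CPU unchanged, GC pause time up, queue depth growing, disk writes flat (predicts CPU elevated, not CPU unchanged; predicts GC pause time flat, not GC pause time up)
(D) stale cache poisoning — open file descriptors growing NO; request latency up yes; CPU unchanged NO; GC pause time up NO; queue depth growing yes; thread count growing NO; disk writes flat yes
(A) is the only candidate with no mismatches.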